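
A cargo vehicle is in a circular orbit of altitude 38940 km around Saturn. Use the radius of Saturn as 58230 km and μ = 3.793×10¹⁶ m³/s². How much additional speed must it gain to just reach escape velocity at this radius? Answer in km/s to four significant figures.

r = 58230 + 38940 = 97170 km = 9.7170×10⁷ m.
Circular speed v_c = √(μ/r) = 19760 m/s.
Escape speed v_esc = √(2μ/r) = √2 × v_c = 27940 m/s.
Δv = v_esc − v_c = 8184 m/s = 8.184 km/s.

Δv ≈ 8.184 km/s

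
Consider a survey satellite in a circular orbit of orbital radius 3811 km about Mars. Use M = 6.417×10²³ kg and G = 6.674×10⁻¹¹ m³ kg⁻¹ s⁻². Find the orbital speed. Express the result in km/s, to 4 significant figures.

μ = GM = 6.674×10⁻¹¹ × 6.417×10²³ = 4.283×10¹³ m³/s².
r = 3811 km = 3.811×10⁶ m.
For a circular orbit v = √(μ/r) = √(4.283×10¹³ / 3.811×10⁶) = √(1.124×10⁷) = 3352 m/s.
That is 3.352 km/s.

v ≈ 3.352 km/s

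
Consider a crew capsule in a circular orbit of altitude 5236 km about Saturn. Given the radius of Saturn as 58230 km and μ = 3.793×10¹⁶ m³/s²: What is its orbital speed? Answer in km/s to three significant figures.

v ≈ 24.4 km/s

r = 58230 + 5236 = 63466 km = 6.3466×10⁷ m.
For a circular orbit v = √(μ/r) = √(3.793×10¹⁶ / 6.347×10⁷) = √(5.976×10⁸) = 24450 m/s.
That is 24.45 km/s.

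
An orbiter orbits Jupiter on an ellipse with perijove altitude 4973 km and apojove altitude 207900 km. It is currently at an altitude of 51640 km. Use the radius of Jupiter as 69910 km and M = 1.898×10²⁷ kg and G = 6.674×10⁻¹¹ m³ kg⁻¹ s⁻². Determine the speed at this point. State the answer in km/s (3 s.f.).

μ = GM = 6.674×10⁻¹¹ × 1.898×10²⁷ = 1.267×10¹⁷ m³/s².
r_p = 69910 + 4973 = 74883 km = 7.4883×10⁷ m.
r_a = 69910 + 207900 = 277810 km = 2.7781×10⁸ m.
r = 69910 + 51640 = 1.2155×10⁵ km = 1.216×10⁸ m.
Semi-major axis a = (r_p + r_a)/2 = 1.7635×10⁵ km = 1.763×10⁸ m.
Vis-viva: v² = μ(2/r − 1/a) = 1.267×10¹⁷ × (1.645×10⁻⁸ − 5.671×10⁻⁹) = 1.366×10⁹ m²/s².
v = 36960 m/s = 36.96 km/s.

v ≈ 37.0 km/s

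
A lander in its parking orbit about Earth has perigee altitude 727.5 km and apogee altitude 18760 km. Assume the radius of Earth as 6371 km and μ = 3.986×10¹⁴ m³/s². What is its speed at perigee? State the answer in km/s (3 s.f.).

r_p = 6371 + 727.5 = 7098.5 km = 7.0985×10⁶ m.
r_a = 6371 + 18760 = 25131 km = 2.5131×10⁷ m.
Semi-major axis a = (r_p + r_a)/2 = 16115 km = 1.611×10⁷ m.
Vis-viva: v² = μ(2/r − 1/a) = 3.986×10¹⁴ × (2.817×10⁻⁷ − 6.205×10⁻⁸) = 8.757×10⁷ m²/s².
v = 9358 m/s = 9.358 km/s.

v ≈ 9.36 km/s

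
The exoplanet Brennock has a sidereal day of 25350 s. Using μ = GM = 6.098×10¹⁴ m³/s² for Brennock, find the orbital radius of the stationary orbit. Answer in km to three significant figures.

r_sync ≈ 21500 km

A synchronous orbit has period T, so by Kepler's third law a = (μT²/4π²)^(1/3).
μT²/4π² = 6.098×10¹⁴ × (2.535×10⁴)² / 39.48 = 9.926×10²¹ m³.
a = 2.149×10⁷ m = 21491 km.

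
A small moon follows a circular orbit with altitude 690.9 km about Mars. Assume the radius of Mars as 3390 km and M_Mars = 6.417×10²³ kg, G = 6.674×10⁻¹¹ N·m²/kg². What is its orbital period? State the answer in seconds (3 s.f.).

μ = GM = 6.674×10⁻¹¹ × 6.417×10²³ = 4.283×10¹³ m³/s².
r = 3390 + 690.9 = 4080.9 km = 4.0809×10⁶ m.
Kepler's third law: T = 2π√(r³/μ) = 2π√((4.081×10⁶)³ / 4.283×10¹³).
r³/μ = 1.587×10⁶ s², so T = 2π × 1.260×10³ = 7.915×10³ s.

T ≈ 7920 seconds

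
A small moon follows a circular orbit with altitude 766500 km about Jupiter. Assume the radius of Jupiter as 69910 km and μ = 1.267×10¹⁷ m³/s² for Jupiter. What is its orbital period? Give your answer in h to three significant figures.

T ≈ 119 h

r = 69910 + 766500 = 836410 km = 8.3641×10⁸ m.
Kepler's third law: T = 2π√(r³/μ) = 2π√((8.364×10⁸)³ / 1.267×10¹⁷).
r³/μ = 4.618×10⁹ s², so T = 2π × 6.796×10⁴ = 4.270×10⁵ s.
Converting: 4.270×10⁵ s ÷ 3600 = 118.6 h.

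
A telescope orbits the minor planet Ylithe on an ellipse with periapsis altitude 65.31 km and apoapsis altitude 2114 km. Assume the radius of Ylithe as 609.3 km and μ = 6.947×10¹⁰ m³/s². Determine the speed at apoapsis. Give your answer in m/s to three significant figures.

r_p = 609.3 + 65.31 = 674.61 km = 6.7461×10⁵ m.
r_a = 609.3 + 2114 = 2723.3 km = 2.7233×10⁶ m.
Semi-major axis a = (r_p + r_a)/2 = 1699.0 km = 1.699×10⁶ m.
Vis-viva: v² = μ(2/r − 1/a) = 6.947×10¹⁰ × (7.344×10⁻⁷ − 5.886×10⁻⁷) = 1.013×10⁴ m²/s².
v = 100.6 m/s.

v ≈ 101 m/s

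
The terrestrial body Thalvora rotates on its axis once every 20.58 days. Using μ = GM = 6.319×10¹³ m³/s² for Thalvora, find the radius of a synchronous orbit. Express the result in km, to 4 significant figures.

T = 20.58 days = 1.778×10⁶ s.
A synchronous orbit has period T, so by Kepler's third law a = (μT²/4π²)^(1/3).
μT²/4π² = 6.319×10¹³ × (1.778×10⁶)² / 39.48 = 5.061×10²⁴ m³.
a = 1.717×10⁸ m = 1.7169×10⁵ km.

r_sync ≈ 1.717×10⁵ km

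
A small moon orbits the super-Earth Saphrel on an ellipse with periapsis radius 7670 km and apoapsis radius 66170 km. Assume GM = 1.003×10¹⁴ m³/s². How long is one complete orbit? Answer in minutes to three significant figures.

T ≈ 2350 minutes

Semi-major axis a = (r_p + r_a)/2 = (7670.0 + 66170)/2 = 36920 km = 3.692×10⁷ m.
By Kepler's third law T = 2π√(a³/μ) = 2π × 2.240×10⁴ = 1.407×10⁵ s.
= 2346 minutes.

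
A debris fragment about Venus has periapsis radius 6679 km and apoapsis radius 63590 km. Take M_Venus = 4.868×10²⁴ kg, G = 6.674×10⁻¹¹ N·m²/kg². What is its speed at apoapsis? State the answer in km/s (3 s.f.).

v ≈ 0.986 km/s

μ = GM = 6.674×10⁻¹¹ × 4.868×10²⁴ = 3.249×10¹⁴ m³/s².
Semi-major axis a = (r_p + r_a)/2 = 35134 km = 3.513×10⁷ m.
Vis-viva: v² = μ(2/r − 1/a) = 3.249×10¹⁴ × (3.145×10⁻⁸ − 2.846×10⁻⁸) = 9.712×10⁵ m²/s².
v = 985.5 m/s = 0.9855 km/s.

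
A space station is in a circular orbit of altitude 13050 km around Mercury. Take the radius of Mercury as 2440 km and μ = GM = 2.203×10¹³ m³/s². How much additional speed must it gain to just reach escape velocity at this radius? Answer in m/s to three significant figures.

Δv ≈ 494 m/s

r = 2440 + 13050 = 15490 km = 1.5490×10⁷ m.
Circular speed v_c = √(μ/r) = 1193 m/s.
Escape speed v_esc = √(2μ/r) = √2 × v_c = 1687 m/s.
Δv = v_esc − v_c = 494.0 m/s.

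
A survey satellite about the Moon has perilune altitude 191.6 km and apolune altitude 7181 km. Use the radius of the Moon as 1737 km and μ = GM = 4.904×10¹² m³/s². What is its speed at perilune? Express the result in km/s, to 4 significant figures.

r_p = 1737 + 191.6 = 1928.6 km = 1.9286×10⁶ m.
r_a = 1737 + 7181 = 8918.0 km = 8.9180×10⁶ m.
Semi-major axis a = (r_p + r_a)/2 = 5423.3 km = 5.423×10⁶ m.
Vis-viva: v² = μ(2/r − 1/a) = 4.904×10¹² × (1.037×10⁻⁶ − 1.844×10⁻⁷) = 4.181×10⁶ m²/s².
v = 2045 m/s = 2.045 km/s.

v ≈ 2.045 km/s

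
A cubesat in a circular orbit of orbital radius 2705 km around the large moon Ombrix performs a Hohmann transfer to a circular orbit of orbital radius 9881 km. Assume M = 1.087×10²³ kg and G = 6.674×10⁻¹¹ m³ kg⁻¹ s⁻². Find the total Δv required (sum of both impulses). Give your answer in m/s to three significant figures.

Δv_total ≈ 710 m/s

μ = GM = 6.674×10⁻¹¹ × 1.087×10²³ = 7.255×10¹² m³/s².
r₁ = 2705 km = 2.705×10⁶ m.
r₂ = 9881 km = 9.881×10⁶ m.
Transfer ellipse a_t = (r₁ + r₂)/2 = 6.293×10⁶ m.
At r₁: circular v_c1 = √(μ/r₁) = 1638 m/s; transfer-periapsis v_p = √[μ(2/r₁ − 1/a_t)] = 2052 m/s.
Δv₁ = v_p − v_c1 = 414.4 m/s.
At r₂: circular v_c2 = √(μ/r₂) = 856.9 m/s; transfer-apoapsis v_a = √[μ(2/r₂ − 1/a_t)] = 561.8 m/s.
Δv₂ = v_c2 − v_a = 295.1 m/s.
Total Δv = Δv₁ + Δv₂ = 709.5 m/s.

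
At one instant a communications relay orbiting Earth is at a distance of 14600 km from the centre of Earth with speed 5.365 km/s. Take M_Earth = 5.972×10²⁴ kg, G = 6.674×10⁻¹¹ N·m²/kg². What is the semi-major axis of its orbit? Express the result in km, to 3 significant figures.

μ = GM = 6.674×10⁻¹¹ × 5.972×10²⁴ = 3.986×10¹⁴ m³/s².
r = 1.460×10⁷ m.
Specific orbital energy ε = v²/2 − μ/r = (5365)²/2 − 3.986×10¹⁴/1.460×10⁷ = -1.291×10⁷ J/kg.
Since ε = −μ/(2a), a = −μ/(2ε) = 1.544×10⁷ m = 15439 km.

a ≈ 15400 km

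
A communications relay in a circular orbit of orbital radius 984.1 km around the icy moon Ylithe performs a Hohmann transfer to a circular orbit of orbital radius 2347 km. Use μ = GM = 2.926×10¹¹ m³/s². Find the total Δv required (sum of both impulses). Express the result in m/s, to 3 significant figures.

Δv_total ≈ 184 m/s

r₁ = 984.1 km = 9.841×10⁵ m.
r₂ = 2347 km = 2.347×10⁶ m.
Transfer ellipse a_t = (r₁ + r₂)/2 = 1.666×10⁶ m.
At r₁: circular v_c1 = √(μ/r₁) = 545.3 m/s; transfer-periapsis v_p = √[μ(2/r₁ − 1/a_t)] = 647.3 m/s.
Δv₁ = v_p − v_c1 = 102.0 m/s.
At r₂: circular v_c2 = √(μ/r₂) = 353.1 m/s; transfer-apoapsis v_a = √[μ(2/r₂ − 1/a_t)] = 271.4 m/s.
Δv₂ = v_c2 − v_a = 81.68 m/s.
Total Δv = Δv₁ + Δv₂ = 183.7 m/s.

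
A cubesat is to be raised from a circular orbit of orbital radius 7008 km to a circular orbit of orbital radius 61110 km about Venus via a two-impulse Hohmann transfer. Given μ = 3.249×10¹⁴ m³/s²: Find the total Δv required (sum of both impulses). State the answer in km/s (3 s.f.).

Δv_total ≈ 3.57 km/s

r₁ = 7008 km = 7.008×10⁶ m.
r₂ = 61110 km = 6.111×10⁷ m.
Transfer ellipse a_t = (r₁ + r₂)/2 = 3.406×10⁷ m.
At r₁: circular v_c1 = √(μ/r₁) = 6809 m/s; transfer-periapsis v_p = √[μ(2/r₁ − 1/a_t)] = 9120 m/s.
Δv₁ = v_p − v_c1 = 2312 m/s.
At r₂: circular v_c2 = √(μ/r₂) = 2306 m/s; transfer-apoapsis v_a = √[μ(2/r₂ − 1/a_t)] = 1046 m/s.
Δv₂ = v_c2 − v_a = 1260 m/s.
Total Δv = Δv₁ + Δv₂ = 3571 m/s = 3.571 km/s.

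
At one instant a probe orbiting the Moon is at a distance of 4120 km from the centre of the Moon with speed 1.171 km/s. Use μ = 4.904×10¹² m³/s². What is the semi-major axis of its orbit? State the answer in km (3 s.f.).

a ≈ 4860 km

r = 4.120×10⁶ m.
Specific orbital energy ε = v²/2 − μ/r = (1171)²/2 − 4.904×10¹²/4.120×10⁶ = -5.047×10⁵ J/kg.
Since ε = −μ/(2a), a = −μ/(2ε) = 4.859×10⁶ m = 4858.6 km.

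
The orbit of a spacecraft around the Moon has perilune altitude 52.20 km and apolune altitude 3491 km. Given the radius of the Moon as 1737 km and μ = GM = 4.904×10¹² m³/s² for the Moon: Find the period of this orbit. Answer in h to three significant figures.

r_p = 1737 + 52.20 = 1789.2 km = 1.7892×10⁶ m.
r_a = 1737 + 3491 = 5228.0 km = 5.2280×10⁶ m.
Semi-major axis a = (r_p + r_a)/2 = (1789.2 + 5228.0)/2 = 3508.6 km = 3.509×10⁶ m.
By Kepler's third law T = 2π√(a³/μ) = 2π × 2.968×10³ = 1.865×10⁴ s.
= 5.180 h.

T ≈ 5.18 h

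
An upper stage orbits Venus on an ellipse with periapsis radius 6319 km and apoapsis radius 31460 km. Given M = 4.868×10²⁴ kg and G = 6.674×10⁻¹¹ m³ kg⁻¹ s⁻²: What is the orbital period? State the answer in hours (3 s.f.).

μ = GM = 6.674×10⁻¹¹ × 4.868×10²⁴ = 3.249×10¹⁴ m³/s².
Semi-major axis a = (r_p + r_a)/2 = (6319.0 + 31460)/2 = 18890 km = 1.889×10⁷ m.
By Kepler's third law T = 2π√(a³/μ) = 2π × 4.555×10³ = 2.862×10⁴ s.
= 7.949 hours.

T ≈ 7.95 hours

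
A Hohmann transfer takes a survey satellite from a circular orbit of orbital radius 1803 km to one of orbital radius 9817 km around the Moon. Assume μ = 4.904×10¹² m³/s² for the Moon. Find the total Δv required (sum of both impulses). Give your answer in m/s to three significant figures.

Δv_total ≈ 808 m/s

r₁ = 1803 km = 1.803×10⁶ m.
r₂ = 9817 km = 9.817×10⁶ m.
Transfer ellipse a_t = (r₁ + r₂)/2 = 5.810×10⁶ m.
At r₁: circular v_c1 = √(μ/r₁) = 1649 m/s; transfer-perilune v_p = √[μ(2/r₁ − 1/a_t)] = 2144 m/s.
Δv₁ = v_p − v_c1 = 494.6 m/s.
At r₂: circular v_c2 = √(μ/r₂) = 706.8 m/s; transfer-apolune v_a = √[μ(2/r₂ − 1/a_t)] = 393.7 m/s.
Δv₂ = v_c2 − v_a = 313.1 m/s.
Total Δv = Δv₁ + Δv₂ = 807.6 m/s.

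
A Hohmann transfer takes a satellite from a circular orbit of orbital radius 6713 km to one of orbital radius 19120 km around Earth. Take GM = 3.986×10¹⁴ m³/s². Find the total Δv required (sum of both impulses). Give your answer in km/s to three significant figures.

Δv_total ≈ 2.94 km/s

r₁ = 6713 km = 6.713×10⁶ m.
r₂ = 19120 km = 1.912×10⁷ m.
Transfer ellipse a_t = (r₁ + r₂)/2 = 1.292×10⁷ m.
At r₁: circular v_c1 = √(μ/r₁) = 7706 m/s; transfer-perigee v_p = √[μ(2/r₁ − 1/a_t)] = 9375 m/s.
Δv₁ = v_p − v_c1 = 1670 m/s.
At r₂: circular v_c2 = √(μ/r₂) = 4566 m/s; transfer-apogee v_a = √[μ(2/r₂ − 1/a_t)] = 3292 m/s.
Δv₂ = v_c2 − v_a = 1274 m/s.
Total Δv = Δv₁ + Δv₂ = 2944 m/s = 2.944 km/s.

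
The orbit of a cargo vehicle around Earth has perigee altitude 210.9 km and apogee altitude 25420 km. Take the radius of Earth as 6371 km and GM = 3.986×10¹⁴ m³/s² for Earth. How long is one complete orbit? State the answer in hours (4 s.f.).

r_p = 6371 + 210.9 = 6581.9 km = 6.5819×10⁶ m.
r_a = 6371 + 25420 = 31791 km = 3.1791×10⁷ m.
Semi-major axis a = (r_p + r_a)/2 = (6581.9 + 31791)/2 = 19186 km = 1.919×10⁷ m.
By Kepler's third law T = 2π√(a³/μ) = 2π × 4.209×10³ = 2.645×10⁴ s.
= 7.347 hours.

T ≈ 7.347 hours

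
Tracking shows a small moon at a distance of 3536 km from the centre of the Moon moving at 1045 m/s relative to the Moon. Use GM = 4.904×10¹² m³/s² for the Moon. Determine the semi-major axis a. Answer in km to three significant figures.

a ≈ 2920 km

r = 3.536×10⁶ m.
Specific orbital energy ε = v²/2 − μ/r = (1045)²/2 − 4.904×10¹²/3.536×10⁶ = -8.409×10⁵ J/kg.
Since ε = −μ/(2a), a = −μ/(2ε) = 2.916×10⁶ m = 2916.0 km.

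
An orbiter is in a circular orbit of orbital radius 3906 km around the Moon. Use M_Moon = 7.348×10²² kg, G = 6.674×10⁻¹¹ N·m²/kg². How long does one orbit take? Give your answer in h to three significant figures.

μ = GM = 6.674×10⁻¹¹ × 7.348×10²² = 4.904×10¹² m³/s².
r = 3906 km = 3.906×10⁶ m.
Kepler's third law: T = 2π√(r³/μ) = 2π√((3.906×10⁶)³ / 4.904×10¹²).
r³/μ = 1.215×10⁷ s², so T = 2π × 3.486×10³ = 2.190×10⁴ s.
Converting: 2.190×10⁴ s ÷ 3600 = 6.084 h.

T ≈ 6.08 h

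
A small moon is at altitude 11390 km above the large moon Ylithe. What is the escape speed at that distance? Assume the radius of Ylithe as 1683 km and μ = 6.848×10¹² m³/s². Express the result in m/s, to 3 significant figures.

v_esc ≈ 1020 m/s

r = 1683 + 11390 = 13073 km = 1.3073×10⁷ m.
Escape speed v_esc = √(2μ/r) = √(2 × 6.848×10¹² / 1.307×10⁷) = √(1.048×10⁶) = 1024 m/s.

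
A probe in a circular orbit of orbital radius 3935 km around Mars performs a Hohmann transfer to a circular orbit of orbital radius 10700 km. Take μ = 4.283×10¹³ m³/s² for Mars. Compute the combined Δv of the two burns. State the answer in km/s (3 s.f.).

r₁ = 3935 km = 3.935×10⁶ m.
r₂ = 10700 km = 1.070×10⁷ m.
Transfer ellipse a_t = (r₁ + r₂)/2 = 7.318×10⁶ m.
At r₁: circular v_c1 = √(μ/r₁) = 3299 m/s; transfer-periapsis v_p = √[μ(2/r₁ − 1/a_t)] = 3989 m/s.
Δv₁ = v_p − v_c1 = 690.3 m/s.
At r₂: circular v_c2 = √(μ/r₂) = 2001 m/s; transfer-apoapsis v_a = √[μ(2/r₂ − 1/a_t)] = 1467 m/s.
Δv₂ = v_c2 − v_a = 533.6 m/s.
Total Δv = Δv₁ + Δv₂ = 1224 m/s = 1.224 km/s.

Δv_total ≈ 1.22 km/s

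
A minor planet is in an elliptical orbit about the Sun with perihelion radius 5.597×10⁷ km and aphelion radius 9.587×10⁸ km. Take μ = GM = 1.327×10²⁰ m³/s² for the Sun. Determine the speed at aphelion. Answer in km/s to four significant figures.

v ≈ 3.908 km/s

Semi-major axis a = (r_p + r_a)/2 = 5.0734×10⁸ km = 5.073×10¹¹ m.
Vis-viva: v² = μ(2/r − 1/a) = 1.327×10²⁰ × (2.086×10⁻¹² − 1.971×10⁻¹²) = 1.527×10⁷ m²/s².
v = 3908 m/s = 3.908 km/s.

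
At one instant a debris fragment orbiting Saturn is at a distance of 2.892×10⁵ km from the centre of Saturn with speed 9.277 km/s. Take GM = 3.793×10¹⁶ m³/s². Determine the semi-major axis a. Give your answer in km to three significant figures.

r = 2.892×10⁸ m.
Specific orbital energy ε = v²/2 − μ/r = (9277)²/2 − 3.793×10¹⁶/2.892×10⁸ = -8.812×10⁷ J/kg.
Since ε = −μ/(2a), a = −μ/(2ε) = 2.152×10⁸ m = 2.1521×10⁵ km.

a ≈ 2.15×10⁵ km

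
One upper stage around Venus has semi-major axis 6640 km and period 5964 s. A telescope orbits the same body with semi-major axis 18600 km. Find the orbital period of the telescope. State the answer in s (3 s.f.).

T₂ ≈ 28000 s

Kepler's third law: T² ∝ a³, so T₂ = T₁ (a₂/a₁)^(3/2).
a₂/a₁ = 2.801, (a₂/a₁)^(3/2) = 4.688.
T₂ = 5964 × 4.688 = 27960 s.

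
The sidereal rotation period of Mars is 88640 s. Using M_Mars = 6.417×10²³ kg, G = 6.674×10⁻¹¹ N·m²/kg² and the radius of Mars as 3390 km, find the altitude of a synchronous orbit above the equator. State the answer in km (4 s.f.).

h_sync ≈ 17040 km

μ = GM = 6.674×10⁻¹¹ × 6.417×10²³ = 4.283×10¹³ m³/s².
A synchronous orbit has period T, so by Kepler's third law a = (μT²/4π²)^(1/3).
μT²/4π² = 4.283×10¹³ × (8.864×10⁴)² / 39.48 = 8.524×10²¹ m³.
a = 2.043×10⁷ m = 20427 km.
Altitude h = a − R = 20427 − 3390 = 17037 km.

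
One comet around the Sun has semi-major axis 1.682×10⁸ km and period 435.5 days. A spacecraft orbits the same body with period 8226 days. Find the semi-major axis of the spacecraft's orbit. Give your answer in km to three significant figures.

Kepler's third law: a³ ∝ T², so a₂ = a₁ (T₂/T₁)^(2/3).
T₂/T₁ = 18.89, (T₂/T₁)^(2/3) = 7.093.
a₂ = 1.682×10⁸ × 7.093 = 1.193×10⁹ km.

a₂ ≈ 1.19×10⁹ km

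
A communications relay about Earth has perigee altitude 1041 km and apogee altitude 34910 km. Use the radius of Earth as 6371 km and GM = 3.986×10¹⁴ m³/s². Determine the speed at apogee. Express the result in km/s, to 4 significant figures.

r_p = 6371 + 1041 = 7412.0 km = 7.4120×10⁶ m.
r_a = 6371 + 34910 = 41281 km = 4.1281×10⁷ m.
Semi-major axis a = (r_p + r_a)/2 = 24346 km = 2.435×10⁷ m.
Vis-viva: v² = μ(2/r − 1/a) = 3.986×10¹⁴ × (4.845×10⁻⁸ − 4.107×10⁻⁸) = 2.940×10⁶ m²/s².
v = 1715 m/s = 1.715 km/s.

v ≈ 1.715 km/s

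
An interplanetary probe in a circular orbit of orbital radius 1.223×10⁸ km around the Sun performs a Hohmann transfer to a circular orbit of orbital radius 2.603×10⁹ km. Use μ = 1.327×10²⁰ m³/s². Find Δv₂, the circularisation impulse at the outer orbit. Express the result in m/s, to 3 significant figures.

Δv ≈ 5000 m/s

r₁ = 1.223×10⁸ km = 1.223×10¹¹ m.
r₂ = 2.603×10⁹ km = 2.603×10¹² m.
Transfer ellipse a_t = (r₁ + r₂)/2 = 1.363×10¹² m.
At r₁: circular v_c1 = √(μ/r₁) = 32940 m/s; transfer-perihelion v_p = √[μ(2/r₁ − 1/a_t)] = 45530 m/s.
At r₂: circular v_c2 = √(μ/r₂) = 7140 m/s; transfer-aphelion v_a = √[μ(2/r₂ − 1/a_t)] = 2139 m/s.
Δv₂ = v_c2 − v_a = 5001 m/s.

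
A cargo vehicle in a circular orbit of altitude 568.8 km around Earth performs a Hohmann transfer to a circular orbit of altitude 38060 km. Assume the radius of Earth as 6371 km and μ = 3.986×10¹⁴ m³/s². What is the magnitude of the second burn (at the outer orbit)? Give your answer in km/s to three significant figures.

Δv ≈ 1.44 km/s

r₁ = 6371 + 568.8 = 6939.8 km = 6.9398×10⁶ m.
r₂ = 6371 + 38060 = 44431 km = 4.4431×10⁷ m.
Transfer ellipse a_t = (r₁ + r₂)/2 = 2.569×10⁷ m.
At r₁: circular v_c1 = √(μ/r₁) = 7579 m/s; transfer-perigee v_p = √[μ(2/r₁ − 1/a_t)] = 9968 m/s.
At r₂: circular v_c2 = √(μ/r₂) = 2995 m/s; transfer-apogee v_a = √[μ(2/r₂ − 1/a_t)] = 1557 m/s.
Δv₂ = v_c2 − v_a = 1438 m/s.
= 1.438 km/s.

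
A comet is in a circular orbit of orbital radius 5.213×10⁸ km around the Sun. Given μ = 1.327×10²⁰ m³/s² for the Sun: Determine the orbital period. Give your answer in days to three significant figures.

r = 5.213×10⁸ km = 5.213×10¹¹ m.
Kepler's third law: T = 2π√(r³/μ) = 2π√((5.213×10¹¹)³ / 1.327×10²⁰).
r³/μ = 1.068×10¹⁵ s², so T = 2π × 3.267×10⁷ = 2.053×10⁸ s.
Converting: 2.053×10⁸ s ÷ 86400 = 2376 days.

T ≈ 2380 days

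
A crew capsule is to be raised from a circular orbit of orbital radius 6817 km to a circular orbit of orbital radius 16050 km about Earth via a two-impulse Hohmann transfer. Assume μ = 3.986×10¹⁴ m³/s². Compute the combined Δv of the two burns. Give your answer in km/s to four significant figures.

Δv_total ≈ 2.549 km/s

r₁ = 6817 km = 6.817×10⁶ m.
r₂ = 16050 km = 1.605×10⁷ m.
Transfer ellipse a_t = (r₁ + r₂)/2 = 1.143×10⁷ m.
At r₁: circular v_c1 = √(μ/r₁) = 7647 m/s; transfer-perigee v_p = √[μ(2/r₁ − 1/a_t)] = 9060 m/s.
Δv₁ = v_p − v_c1 = 1413 m/s.
At r₂: circular v_c2 = √(μ/r₂) = 4983 m/s; transfer-apogee v_a = √[μ(2/r₂ − 1/a_t)] = 3848 m/s.
Δv₂ = v_c2 − v_a = 1135 m/s.
Total Δv = Δv₁ + Δv₂ = 2549 m/s = 2.549 km/s.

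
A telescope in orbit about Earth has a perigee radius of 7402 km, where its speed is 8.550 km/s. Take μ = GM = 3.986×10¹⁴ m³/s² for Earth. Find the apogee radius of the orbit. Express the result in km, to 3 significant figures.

r_p = 7.402×10⁶ m.
Specific energy ε = v²/2 − μ/r = -1.730×10⁷ J/kg, so a = −μ/(2ε) = 1.152×10⁷ m.
The apsides satisfy r_p + r_a = 2a, so the apogee radius is 2a − r_p = 1.564×10⁷ m = 15640 km.

apogee radius ≈ 15600 km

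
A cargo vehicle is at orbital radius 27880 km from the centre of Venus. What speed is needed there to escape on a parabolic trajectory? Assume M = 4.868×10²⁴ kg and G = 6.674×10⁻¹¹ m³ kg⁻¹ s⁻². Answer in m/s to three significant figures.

v_esc ≈ 4830 m/s

μ = GM = 6.674×10⁻¹¹ × 4.868×10²⁴ = 3.249×10¹⁴ m³/s².
r = 27880 km = 2.788×10⁷ m.
Escape speed v_esc = √(2μ/r) = √(2 × 3.249×10¹⁴ / 2.788×10⁷) = √(2.331×10⁷) = 4828 m/s.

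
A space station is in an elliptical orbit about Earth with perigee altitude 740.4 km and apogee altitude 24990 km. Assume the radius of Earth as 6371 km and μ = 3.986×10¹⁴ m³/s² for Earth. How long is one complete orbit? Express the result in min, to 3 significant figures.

r_p = 6371 + 740.4 = 7111.4 km = 7.1114×10⁶ m.
r_a = 6371 + 24990 = 31361 km = 3.1361×10⁷ m.
Semi-major axis a = (r_p + r_a)/2 = (7111.4 + 31361)/2 = 19236 km = 1.924×10⁷ m.
By Kepler's third law T = 2π√(a³/μ) = 2π × 4.226×10³ = 2.655×10⁴ s.
= 442.5 min.

T ≈ 443 min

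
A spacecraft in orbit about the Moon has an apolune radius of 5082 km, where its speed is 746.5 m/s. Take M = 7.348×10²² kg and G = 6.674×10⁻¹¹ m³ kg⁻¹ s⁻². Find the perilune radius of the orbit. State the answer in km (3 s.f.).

perilune radius ≈ 2060 km

μ = GM = 6.674×10⁻¹¹ × 7.348×10²² = 4.904×10¹² m³/s².
r_a = 5.082×10⁶ m.
Specific energy ε = v²/2 − μ/r = -6.864×10⁵ J/kg, so a = −μ/(2ε) = 3.573×10⁶ m.
The apsides satisfy r_p + r_a = 2a, so the perilune radius is 2a − r_a = 2.063×10⁶ m = 2063.1 km.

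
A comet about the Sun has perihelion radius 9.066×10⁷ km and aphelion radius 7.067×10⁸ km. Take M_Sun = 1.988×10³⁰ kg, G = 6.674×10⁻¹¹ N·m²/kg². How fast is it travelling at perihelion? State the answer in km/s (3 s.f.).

v ≈ 50.9 km/s

μ = GM = 6.674×10⁻¹¹ × 1.988×10³⁰ = 1.327×10²⁰ m³/s².
Semi-major axis a = (r_p + r_a)/2 = 3.9868×10⁸ km = 3.987×10¹¹ m.
Vis-viva: v² = μ(2/r − 1/a) = 1.327×10²⁰ × (2.206×10⁻¹¹ − 2.508×10⁻¹²) = 2.594×10⁹ m²/s².
v = 50930 m/s = 50.93 km/s.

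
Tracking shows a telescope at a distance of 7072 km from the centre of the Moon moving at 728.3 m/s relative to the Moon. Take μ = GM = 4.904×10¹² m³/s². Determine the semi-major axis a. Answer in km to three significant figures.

a ≈ 5730 km

r = 7.072×10⁶ m.
Vis-viva rearranged: 1/a = 2/r − v²/μ = 2.828×10⁻⁷ − 1.082×10⁻⁷ = 1.746×10⁻⁷ m⁻¹.
a = 5.726×10⁶ m = 5725.9 km.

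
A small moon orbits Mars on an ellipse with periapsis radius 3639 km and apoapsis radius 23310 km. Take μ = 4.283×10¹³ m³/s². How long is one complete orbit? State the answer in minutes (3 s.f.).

T ≈ 791 minutes

Semi-major axis a = (r_p + r_a)/2 = (3639.0 + 23310)/2 = 13474 km = 1.347×10⁷ m.
By Kepler's third law T = 2π√(a³/μ) = 2π × 7.558×10³ = 4.749×10⁴ s.
= 791.5 minutes.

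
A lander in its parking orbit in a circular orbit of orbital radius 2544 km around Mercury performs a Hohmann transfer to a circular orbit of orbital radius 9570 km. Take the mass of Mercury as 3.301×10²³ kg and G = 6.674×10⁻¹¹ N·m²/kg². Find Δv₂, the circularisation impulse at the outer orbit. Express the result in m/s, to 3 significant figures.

μ = GM = 6.674×10⁻¹¹ × 3.301×10²³ = 2.203×10¹³ m³/s².
r₁ = 2544 km = 2.544×10⁶ m.
r₂ = 9570 km = 9.570×10⁶ m.
Transfer ellipse a_t = (r₁ + r₂)/2 = 6.057×10⁶ m.
At r₁: circular v_c1 = √(μ/r₁) = 2943 m/s; transfer-periherm v_p = √[μ(2/r₁ − 1/a_t)] = 3699 m/s.
At r₂: circular v_c2 = √(μ/r₂) = 1517 m/s; transfer-apoherm v_a = √[μ(2/r₂ − 1/a_t)] = 983.3 m/s.
Δv₂ = v_c2 − v_a = 534.0 m/s.

Δv ≈ 534 m/s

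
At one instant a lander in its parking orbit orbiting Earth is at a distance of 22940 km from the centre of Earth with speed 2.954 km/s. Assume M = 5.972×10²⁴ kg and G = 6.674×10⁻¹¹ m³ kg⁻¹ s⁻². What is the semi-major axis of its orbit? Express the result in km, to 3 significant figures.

μ = GM = 6.674×10⁻¹¹ × 5.972×10²⁴ = 3.986×10¹⁴ m³/s².
r = 2.294×10⁷ m.
Specific orbital energy ε = v²/2 − μ/r = (2954)²/2 − 3.986×10¹⁴/2.294×10⁷ = -1.301×10⁷ J/kg.
Since ε = −μ/(2a), a = −μ/(2ε) = 1.532×10⁷ m = 15316 km.

a ≈ 15300 km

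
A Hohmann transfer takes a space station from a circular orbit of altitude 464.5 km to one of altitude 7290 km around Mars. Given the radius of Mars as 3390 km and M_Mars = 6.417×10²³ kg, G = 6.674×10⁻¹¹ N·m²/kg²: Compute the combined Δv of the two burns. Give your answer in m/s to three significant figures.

Δv_total ≈ 1250 m/s

μ = GM = 6.674×10⁻¹¹ × 6.417×10²³ = 4.283×10¹³ m³/s².
r₁ = 3390 + 464.5 = 3854.5 km = 3.8545×10⁶ m.
r₂ = 3390 + 7290 = 10680 km = 1.0680×10⁷ m.
Transfer ellipse a_t = (r₁ + r₂)/2 = 7.267×10⁶ m.
At r₁: circular v_c1 = √(μ/r₁) = 3333 m/s; transfer-periapsis v_p = √[μ(2/r₁ − 1/a_t)] = 4041 m/s.
Δv₁ = v_p − v_c1 = 707.6 m/s.
At r₂: circular v_c2 = √(μ/r₂) = 2003 m/s; transfer-apoapsis v_a = √[μ(2/r₂ − 1/a_t)] = 1458 m/s.
Δv₂ = v_c2 − v_a = 544.1 m/s.
Total Δv = Δv₁ + Δv₂ = 1252 m/s.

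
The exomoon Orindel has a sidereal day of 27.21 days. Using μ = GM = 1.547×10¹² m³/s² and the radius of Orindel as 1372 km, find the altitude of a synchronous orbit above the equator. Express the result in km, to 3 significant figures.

h_sync ≈ 58700 km

T = 27.21 days = 2.351×10⁶ s.
A synchronous orbit has period T, so by Kepler's third law a = (μT²/4π²)^(1/3).
μT²/4π² = 1.547×10¹² × (2.351×10⁶)² / 39.48 = 2.166×10²³ m³.
a = 6.005×10⁷ m = 60054 km.
Altitude h = a − R = 60054 − 1372 = 58682 km.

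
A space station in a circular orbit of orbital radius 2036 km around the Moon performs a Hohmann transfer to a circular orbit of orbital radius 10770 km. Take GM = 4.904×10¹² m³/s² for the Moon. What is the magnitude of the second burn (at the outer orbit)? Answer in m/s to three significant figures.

Δv ≈ 294 m/s

r₁ = 2036 km = 2.036×10⁶ m.
r₂ = 10770 km = 1.077×10⁷ m.
Transfer ellipse a_t = (r₁ + r₂)/2 = 6.403×10⁶ m.
At r₁: circular v_c1 = √(μ/r₁) = 1552 m/s; transfer-perilune v_p = √[μ(2/r₁ − 1/a_t)] = 2013 m/s.
At r₂: circular v_c2 = √(μ/r₂) = 674.8 m/s; transfer-apolune v_a = √[μ(2/r₂ − 1/a_t)] = 380.5 m/s.
Δv₂ = v_c2 − v_a = 294.3 m/s.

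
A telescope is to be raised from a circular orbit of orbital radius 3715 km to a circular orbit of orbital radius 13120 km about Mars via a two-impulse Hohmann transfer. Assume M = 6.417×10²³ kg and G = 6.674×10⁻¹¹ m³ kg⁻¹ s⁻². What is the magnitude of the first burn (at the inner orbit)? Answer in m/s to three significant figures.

μ = GM = 6.674×10⁻¹¹ × 6.417×10²³ = 4.283×10¹³ m³/s².
r₁ = 3715 km = 3.715×10⁶ m.
r₂ = 13120 km = 1.312×10⁷ m.
Transfer ellipse a_t = (r₁ + r₂)/2 = 8.418×10⁶ m.
At r₁: circular v_c1 = √(μ/r₁) = 3395 m/s; transfer-periapsis v_p = √[μ(2/r₁ − 1/a_t)] = 4239 m/s.
Δv₁ = v_p − v_c1 = 843.6 m/s.

Δv ≈ 844 m/s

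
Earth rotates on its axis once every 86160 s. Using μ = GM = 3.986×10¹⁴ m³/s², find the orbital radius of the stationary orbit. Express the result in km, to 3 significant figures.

r_sync ≈ 42200 km

A synchronous orbit has period T, so by Kepler's third law a = (μT²/4π²)^(1/3).
μT²/4π² = 3.986×10¹⁴ × (8.616×10⁴)² / 39.48 = 7.495×10²² m³.
a = 4.216×10⁷ m = 42163 km.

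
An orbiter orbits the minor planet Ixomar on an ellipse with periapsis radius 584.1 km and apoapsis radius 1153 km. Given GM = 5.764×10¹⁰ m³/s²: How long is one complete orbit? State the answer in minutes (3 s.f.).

T ≈ 353 minutes

Semi-major axis a = (r_p + r_a)/2 = (584.10 + 1153.0)/2 = 868.55 km = 8.686×10⁵ m.
By Kepler's third law T = 2π√(a³/μ) = 2π × 3.372×10³ = 2.118×10⁴ s.
= 353.1 minutes.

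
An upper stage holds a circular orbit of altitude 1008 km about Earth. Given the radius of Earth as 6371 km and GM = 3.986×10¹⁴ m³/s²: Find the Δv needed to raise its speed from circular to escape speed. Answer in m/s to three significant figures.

Δv ≈ 3040 m/s

r = 6371 + 1008 = 7379.0 km = 7.3790×10⁶ m.
Circular speed v_c = √(μ/r) = 7350 m/s.
Escape speed v_esc = √(2μ/r) = √2 × v_c = 10390 m/s.
Δv = v_esc − v_c = 3044 m/s.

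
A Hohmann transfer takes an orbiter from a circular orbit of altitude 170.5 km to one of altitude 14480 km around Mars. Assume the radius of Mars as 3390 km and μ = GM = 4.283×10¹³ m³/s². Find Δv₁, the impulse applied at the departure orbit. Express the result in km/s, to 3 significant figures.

Δv ≈ 1.01 km/s

r₁ = 3390 + 170.5 = 3560.5 km = 3.5605×10⁶ m.
r₂ = 3390 + 14480 = 17870 km = 1.7870×10⁷ m.
Transfer ellipse a_t = (r₁ + r₂)/2 = 1.072×10⁷ m.
At r₁: circular v_c1 = √(μ/r₁) = 3468 m/s; transfer-periapsis v_p = √[μ(2/r₁ − 1/a_t)] = 4479 m/s.
Δv₁ = v_p − v_c1 = 1011 m/s.
= 1.011 km/s.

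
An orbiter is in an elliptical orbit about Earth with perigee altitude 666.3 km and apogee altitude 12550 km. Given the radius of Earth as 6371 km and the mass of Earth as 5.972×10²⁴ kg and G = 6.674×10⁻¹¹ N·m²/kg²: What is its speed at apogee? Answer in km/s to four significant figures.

v ≈ 3.380 km/s

μ = GM = 6.674×10⁻¹¹ × 5.972×10²⁴ = 3.986×10¹⁴ m³/s².
r_p = 6371 + 666.3 = 7037.3 km = 7.0373×10⁶ m.
r_a = 6371 + 12550 = 18921 km = 1.8921×10⁷ m.
Semi-major axis a = (r_p + r_a)/2 = 12979 km = 1.298×10⁷ m.
Vis-viva: v² = μ(2/r − 1/a) = 3.986×10¹⁴ × (1.057×10⁻⁷ − 7.705×10⁻⁸) = 1.142×10⁷ m²/s².
v = 3380 m/s = 3.380 km/s.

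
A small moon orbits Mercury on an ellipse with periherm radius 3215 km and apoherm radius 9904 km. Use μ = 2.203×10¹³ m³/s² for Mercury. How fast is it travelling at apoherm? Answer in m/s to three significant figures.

Semi-major axis a = (r_p + r_a)/2 = 6559.5 km = 6.560×10⁶ m.
Vis-viva: v² = μ(2/r − 1/a) = 2.203×10¹³ × (2.019×10⁻⁷ − 1.525×10⁻⁷) = 1.090×10⁶ m²/s².
v = 1044 m/s.

v ≈ 1040 m/s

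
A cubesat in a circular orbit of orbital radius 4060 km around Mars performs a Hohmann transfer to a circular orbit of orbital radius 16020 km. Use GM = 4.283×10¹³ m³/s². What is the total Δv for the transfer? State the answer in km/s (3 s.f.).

Δv_total ≈ 1.45 km/s

r₁ = 4060 km = 4.060×10⁶ m.
r₂ = 16020 km = 1.602×10⁷ m.
Transfer ellipse a_t = (r₁ + r₂)/2 = 1.004×10⁷ m.
At r₁: circular v_c1 = √(μ/r₁) = 3248 m/s; transfer-periapsis v_p = √[μ(2/r₁ − 1/a_t)] = 4103 m/s.
Δv₁ = v_p − v_c1 = 854.8 m/s.
At r₂: circular v_c2 = √(μ/r₂) = 1635 m/s; transfer-apoapsis v_a = √[μ(2/r₂ − 1/a_t)] = 1040 m/s.
Δv₂ = v_c2 − v_a = 595.3 m/s.
Total Δv = Δv₁ + Δv₂ = 1450 m/s = 1.450 km/s.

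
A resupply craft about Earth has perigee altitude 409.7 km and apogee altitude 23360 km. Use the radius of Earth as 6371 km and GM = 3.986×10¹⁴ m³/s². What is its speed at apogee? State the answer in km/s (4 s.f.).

r_p = 6371 + 409.7 = 6780.7 km = 6.7807×10⁶ m.
r_a = 6371 + 23360 = 29731 km = 2.9731×10⁷ m.
Semi-major axis a = (r_p + r_a)/2 = 18256 km = 1.826×10⁷ m.
Vis-viva: v² = μ(2/r − 1/a) = 3.986×10¹⁴ × (6.727×10⁻⁸ − 5.478×10⁻⁸) = 4.980×10⁶ m²/s².
v = 2232 m/s = 2.232 km/s.

v ≈ 2.232 km/s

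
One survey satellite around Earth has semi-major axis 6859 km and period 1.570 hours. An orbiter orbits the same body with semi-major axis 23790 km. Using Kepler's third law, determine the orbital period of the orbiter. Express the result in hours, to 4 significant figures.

Kepler's third law: T² ∝ a³, so T₂ = T₁ (a₂/a₁)^(3/2).
a₂/a₁ = 3.468, (a₂/a₁)^(3/2) = 6.460.
T₂ = 1.570 × 6.460 = 10.14 hours.

T₂ ≈ 10.14 hours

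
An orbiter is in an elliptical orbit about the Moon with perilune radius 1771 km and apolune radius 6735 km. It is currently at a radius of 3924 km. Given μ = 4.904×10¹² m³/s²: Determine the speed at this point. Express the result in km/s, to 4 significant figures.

Semi-major axis a = (r_p + r_a)/2 = 4253.0 km = 4.253×10⁶ m.
Vis-viva: v² = μ(2/r − 1/a) = 4.904×10¹² × (5.097×10⁻⁷ − 2.351×10⁻⁷) = 1.346×10⁶ m²/s².
v = 1160 m/s = 1.160 km/s.

v ≈ 1.160 km/s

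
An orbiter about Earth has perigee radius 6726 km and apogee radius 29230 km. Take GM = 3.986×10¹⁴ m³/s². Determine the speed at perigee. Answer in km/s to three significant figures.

v ≈ 9.82 km/s

Semi-major axis a = (r_p + r_a)/2 = 17978 km = 1.798×10⁷ m.
Vis-viva: v² = μ(2/r − 1/a) = 3.986×10¹⁴ × (2.974×10⁻⁷ − 5.562×10⁻⁸) = 9.635×10⁷ m²/s².
v = 9816 m/s = 9.816 km/s.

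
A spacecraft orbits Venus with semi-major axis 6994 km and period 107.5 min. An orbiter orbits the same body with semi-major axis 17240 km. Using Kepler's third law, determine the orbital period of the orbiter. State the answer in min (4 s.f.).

T₂ ≈ 416.0 min

Kepler's third law: T² ∝ a³, so T₂ = T₁ (a₂/a₁)^(3/2).
a₂/a₁ = 2.465, (a₂/a₁)^(3/2) = 3.870.
T₂ = 107.5 × 3.870 = 416.0 min.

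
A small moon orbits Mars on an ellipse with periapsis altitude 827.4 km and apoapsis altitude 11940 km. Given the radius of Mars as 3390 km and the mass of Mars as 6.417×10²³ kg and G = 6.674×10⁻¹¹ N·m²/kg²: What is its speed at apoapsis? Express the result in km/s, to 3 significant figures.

v ≈ 1.10 km/s

μ = GM = 6.674×10⁻¹¹ × 6.417×10²³ = 4.283×10¹³ m³/s².
r_p = 3390 + 827.4 = 4217.4 km = 4.2174×10⁶ m.
r_a = 3390 + 11940 = 15330 km = 1.5330×10⁷ m.
Semi-major axis a = (r_p + r_a)/2 = 9773.7 km = 9.774×10⁶ m.
Vis-viva: v² = μ(2/r − 1/a) = 4.283×10¹³ × (1.305×10⁻⁷ − 1.023×10⁻⁷) = 1.205×10⁶ m²/s².
v = 1098 m/s = 1.098 km/s.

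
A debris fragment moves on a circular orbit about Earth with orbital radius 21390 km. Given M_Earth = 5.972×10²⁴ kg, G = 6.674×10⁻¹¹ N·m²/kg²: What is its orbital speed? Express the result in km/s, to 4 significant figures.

μ = GM = 6.674×10⁻¹¹ × 5.972×10²⁴ = 3.986×10¹⁴ m³/s².
r = 21390 km = 2.139×10⁷ m.
For a circular orbit v = √(μ/r) = √(3.986×10¹⁴ / 2.139×10⁷) = √(1.863×10⁷) = 4317 m/s.
That is 4.317 km/s.

v ≈ 4.317 km/s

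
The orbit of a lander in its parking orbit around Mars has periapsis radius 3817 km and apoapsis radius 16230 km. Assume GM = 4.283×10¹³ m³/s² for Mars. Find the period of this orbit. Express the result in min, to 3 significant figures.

Semi-major axis a = (r_p + r_a)/2 = (3817.0 + 16230)/2 = 10024 km = 1.002×10⁷ m.
By Kepler's third law T = 2π√(a³/μ) = 2π × 4.849×10³ = 3.047×10⁴ s.
= 507.8 min.

T ≈ 508 min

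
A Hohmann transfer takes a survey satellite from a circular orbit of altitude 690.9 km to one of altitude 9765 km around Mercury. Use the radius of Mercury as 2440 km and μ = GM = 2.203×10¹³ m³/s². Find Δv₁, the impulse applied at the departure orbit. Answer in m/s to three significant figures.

r₁ = 2440 + 690.9 = 3130.9 km = 3.1309×10⁶ m.
r₂ = 2440 + 9765 = 12205 km = 1.2205×10⁷ m.
Transfer ellipse a_t = (r₁ + r₂)/2 = 7.668×10⁶ m.
At r₁: circular v_c1 = √(μ/r₁) = 2653 m/s; transfer-periherm v_p = √[μ(2/r₁ − 1/a_t)] = 3347 m/s.
Δv₁ = v_p − v_c1 = 694.0 m/s.

Δv ≈ 694 m/s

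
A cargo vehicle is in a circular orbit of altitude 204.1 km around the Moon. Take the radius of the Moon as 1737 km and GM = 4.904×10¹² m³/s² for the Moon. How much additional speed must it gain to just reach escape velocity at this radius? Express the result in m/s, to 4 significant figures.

r = 1737 + 204.1 = 1941.1 km = 1.9411×10⁶ m.
Circular speed v_c = √(μ/r) = 1589 m/s.
Escape speed v_esc = √(2μ/r) = √2 × v_c = 2248 m/s.
Δv = v_esc − v_c = 658.4 m/s.

Δv ≈ 658.4 m/s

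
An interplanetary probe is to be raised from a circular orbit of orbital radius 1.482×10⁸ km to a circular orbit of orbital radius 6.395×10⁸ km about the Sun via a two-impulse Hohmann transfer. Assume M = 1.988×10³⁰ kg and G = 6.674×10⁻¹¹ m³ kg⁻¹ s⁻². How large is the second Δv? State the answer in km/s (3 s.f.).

μ = GM = 6.674×10⁻¹¹ × 1.988×10³⁰ = 1.327×10²⁰ m³/s².
r₁ = 1.482×10⁸ km = 1.482×10¹¹ m.
r₂ = 6.395×10⁸ km = 6.395×10¹¹ m.
Transfer ellipse a_t = (r₁ + r₂)/2 = 3.938×10¹¹ m.
At r₁: circular v_c1 = √(μ/r₁) = 29920 m/s; transfer-perihelion v_p = √[μ(2/r₁ − 1/a_t)] = 38130 m/s.
At r₂: circular v_c2 = √(μ/r₂) = 14400 m/s; transfer-aphelion v_a = √[μ(2/r₂ − 1/a_t)] = 8836 m/s.
Δv₂ = v_c2 − v_a = 5568 m/s.
= 5.568 km/s.

Δv ≈ 5.57 km/s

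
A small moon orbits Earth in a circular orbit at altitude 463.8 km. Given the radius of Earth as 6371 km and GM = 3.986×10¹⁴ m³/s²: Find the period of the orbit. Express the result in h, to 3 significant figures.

T ≈ 1.56 h

r = 6371 + 463.8 = 6834.8 km = 6.8348×10⁶ m.
Kepler's third law: T = 2π√(r³/μ) = 2π√((6.835×10⁶)³ / 3.986×10¹⁴).
r³/μ = 8.010×10⁵ s², so T = 2π × 8.950×10² = 5.623×10³ s.
Converting: 5.623×10³ s ÷ 3600 = 1.562 h.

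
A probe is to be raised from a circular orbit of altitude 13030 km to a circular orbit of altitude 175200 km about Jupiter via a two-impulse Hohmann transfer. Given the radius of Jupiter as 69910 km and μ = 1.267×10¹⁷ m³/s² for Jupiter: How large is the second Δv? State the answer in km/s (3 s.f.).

Δv ≈ 6.57 km/s

r₁ = 69910 + 13030 = 82940 km = 8.2940×10⁷ m.
r₂ = 69910 + 175200 = 245110 km = 2.4511×10⁸ m.
Transfer ellipse a_t = (r₁ + r₂)/2 = 1.640×10⁸ m.
At r₁: circular v_c1 = √(μ/r₁) = 39080 m/s; transfer-perijove v_p = √[μ(2/r₁ − 1/a_t)] = 47780 m/s.
At r₂: circular v_c2 = √(μ/r₂) = 22740 m/s; transfer-apojove v_a = √[μ(2/r₂ − 1/a_t)] = 16170 m/s.
Δv₂ = v_c2 − v_a = 6568 m/s.
= 6.568 km/s.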